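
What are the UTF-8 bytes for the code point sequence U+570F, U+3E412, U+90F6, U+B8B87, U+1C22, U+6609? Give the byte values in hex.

E5 9C 8F F0 BE 90 92 E9 83 B6 F2 B8 AE 87 E1 B0 A2 E6 98 89

U+570F: 3-byte form → E5 9C 8F.
U+3E412: 4-byte form → F0 BE 90 92.
U+90F6: 3-byte form → E9 83 B6.
U+B8B87: 4-byte form → F2 B8 AE 87.
U+1C22: 3-byte form → E1 B0 A2.
U+6609: 3-byte form → E6 98 89.
Concatenated (20 bytes): E5 9C 8F F0 BE 90 92 E9 83 B6 F2 B8 AE 87 E1 B0 A2 E6 98 89.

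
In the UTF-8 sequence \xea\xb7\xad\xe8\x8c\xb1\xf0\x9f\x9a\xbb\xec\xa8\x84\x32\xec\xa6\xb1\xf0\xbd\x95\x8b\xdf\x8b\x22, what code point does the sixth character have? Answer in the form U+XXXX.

U+C9B1

Offset 0: leading byte 0xEA = 11101010 → 3-byte char #1 = EA B7 AD.
Offset 3: leading byte 0xE8 = 11101000 → 3-byte char #2 = E8 8C B1.
Offset 6: leading byte 0xF0 = 11110000 → 4-byte char #3 = F0 9F 9A BB.
Offset 10: leading byte 0xEC = 11101100 → 3-byte char #4 = EC A8 84.
Offset 13: leading byte 0x32 = 00110010 → 1-byte char #5 = 32.
Offset 14: leading byte 0xEC = 11101100 → 3-byte char #6 = EC A6 B1.
Leading byte 0xEC = 11101100 matches 1110xxxx → 3-byte sequence.
Byte 1: 0xEC = 11101100, payload 1100 (4 bits).
Byte 2: 0xA6 = 10100110 (10xxxxxx ✓), payload 100110.
Byte 3: 0xB1 = 10110001 (10xxxxxx ✓), payload 110001.
Concatenate: 1100100110110001 = 0xC9B1 (16 bits → U+C9B1).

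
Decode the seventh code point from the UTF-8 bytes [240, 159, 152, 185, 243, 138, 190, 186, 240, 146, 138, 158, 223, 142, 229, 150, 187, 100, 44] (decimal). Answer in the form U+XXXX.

Offset 0: leading byte 0xF0 = 11110000 → 4-byte char #1 = F0 9F 98 B9.
Offset 4: leading byte 0xF3 = 11110011 → 4-byte char #2 = F3 8A BE BA.
Offset 8: leading byte 0xF0 = 11110000 → 4-byte char #3 = F0 92 8A 9E.
Offset 12: leading byte 0xDF = 11011111 → 2-byte char #4 = DF 8E.
Offset 14: leading byte 0xE5 = 11100101 → 3-byte char #5 = E5 96 BB.
Offset 17: leading byte 0x64 = 01100100 → 1-byte char #6 = 64.
Offset 18: leading byte 0x2C = 00101100 → 1-byte char #7 = 2C.
Leading byte 0x2C = 00101100 matches 0xxxxxxx → 1-byte sequence.
Byte 1: 0x2C = 00101100, payload 0101100 (7 bits).
Concatenate: 0101100 = 0x2C (7 bits → U+002C).

U+002C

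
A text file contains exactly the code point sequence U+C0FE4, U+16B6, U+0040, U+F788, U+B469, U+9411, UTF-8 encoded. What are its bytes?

U+C0FE4: 4-byte form → F3 80 BF A4.
U+16B6: 3-byte form → E1 9A B6.
U+0040: 1-byte form → 40.
U+F788: 3-byte form → EF 9E 88.
U+B469: 3-byte form → EB 91 A9.
U+9411: 3-byte form → E9 90 91.
Concatenated (17 bytes): F3 80 BF A4 E1 9A B6 40 EF 9E 88 EB 91 A9 E9 90 91.

F3 80 BF A4 E1 9A B6 40 EF 9E 88 EB 91 A9 E9 90 91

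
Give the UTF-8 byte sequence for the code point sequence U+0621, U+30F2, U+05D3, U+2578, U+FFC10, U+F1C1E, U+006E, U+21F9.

D8 A1 E3 83 B2 D7 93 E2 95 B8 F3 BF B0 90 F3 B1 B0 9E 6E E2 87 B9

U+0621: 2-byte form → D8 A1.
U+30F2: 3-byte form → E3 83 B2.
U+05D3: 2-byte form → D7 93.
U+2578: 3-byte form → E2 95 B8.
U+FFC10: 4-byte form → F3 BF B0 90.
U+F1C1E: 4-byte form → F3 B1 B0 9E.
U+006E: 1-byte form → 6E.
U+21F9: 3-byte form → E2 87 B9.
Concatenated (22 bytes): D8 A1 E3 83 B2 D7 93 E2 95 B8 F3 BF B0 90 F3 B1 B0 9E 6E E2 87 B9.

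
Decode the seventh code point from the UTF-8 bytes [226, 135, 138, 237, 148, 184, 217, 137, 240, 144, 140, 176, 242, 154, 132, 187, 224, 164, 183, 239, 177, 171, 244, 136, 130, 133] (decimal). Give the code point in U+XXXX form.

Offset 0: leading byte 0xE2 = 11100010 → 3-byte char #1 = E2 87 8A.
Offset 3: leading byte 0xED = 11101101 → 3-byte char #2 = ED 94 B8.
Offset 6: leading byte 0xD9 = 11011001 → 2-byte char #3 = D9 89.
Offset 8: leading byte 0xF0 = 11110000 → 4-byte char #4 = F0 90 8C B0.
Offset 12: leading byte 0xF2 = 11110010 → 4-byte char #5 = F2 9A 84 BB.
Offset 16: leading byte 0xE0 = 11100000 → 3-byte char #6 = E0 A4 B7.
Offset 19: leading byte 0xEF = 11101111 → 3-byte char #7 = EF B1 AB.
Leading byte 0xEF = 11101111 matches 1110xxxx → 3-byte sequence.
Byte 1: 0xEF = 11101111, payload 1111 (4 bits).
Byte 2: 0xB1 = 10110001 (10xxxxxx ✓), payload 110001.
Byte 3: 0xAB = 10101011 (10xxxxxx ✓), payload 101011.
Concatenate: 1111110001101011 = 0xFC6B (16 bits → U+FC6B).

U+FC6B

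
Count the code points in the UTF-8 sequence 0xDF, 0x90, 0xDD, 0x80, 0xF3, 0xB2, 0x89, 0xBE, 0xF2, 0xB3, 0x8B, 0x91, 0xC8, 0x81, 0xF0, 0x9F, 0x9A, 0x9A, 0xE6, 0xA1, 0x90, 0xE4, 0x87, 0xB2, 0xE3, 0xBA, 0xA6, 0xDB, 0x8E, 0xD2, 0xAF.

11

Byte at offset 0: 0xDF = 11011111 → 2-byte char (#1). Advance 2.
Byte at offset 2: 0xDD = 11011101 → 2-byte char (#2). Advance 2.
Byte at offset 4: 0xF3 = 11110011 → 4-byte char (#3). Advance 4.
Byte at offset 8: 0xF2 = 11110010 → 4-byte char (#4). Advance 4.
Byte at offset 12: 0xC8 = 11001000 → 2-byte char (#5). Advance 2.
Byte at offset 14: 0xF0 = 11110000 → 4-byte char (#6). Advance 4.
Byte at offset 18: 0xE6 = 11100110 → 3-byte char (#7). Advance 3.
Byte at offset 21: 0xE4 = 11100100 → 3-byte char (#8). Advance 3.
Byte at offset 24: 0xE3 = 11100011 → 3-byte char (#9). Advance 3.
Byte at offset 27: 0xDB = 11011011 → 2-byte char (#10). Advance 2.
Byte at offset 29: 0xD2 = 11010010 → 2-byte char (#11). Advance 2.
Reached end at offset 31 after 11 code points.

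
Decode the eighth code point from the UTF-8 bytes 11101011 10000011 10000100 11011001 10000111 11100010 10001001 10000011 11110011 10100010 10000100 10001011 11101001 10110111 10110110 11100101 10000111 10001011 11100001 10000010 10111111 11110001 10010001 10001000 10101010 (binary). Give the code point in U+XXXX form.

Offset 0: leading byte 0xEB = 11101011 → 3-byte char #1 = EB 83 84.
Offset 3: leading byte 0xD9 = 11011001 → 2-byte char #2 = D9 87.
Offset 5: leading byte 0xE2 = 11100010 → 3-byte char #3 = E2 89 83.
Offset 8: leading byte 0xF3 = 11110011 → 4-byte char #4 = F3 A2 84 8B.
Offset 12: leading byte 0xE9 = 11101001 → 3-byte char #5 = E9 B7 B6.
Offset 15: leading byte 0xE5 = 11100101 → 3-byte char #6 = E5 87 8B.
Offset 18: leading byte 0xE1 = 11100001 → 3-byte char #7 = E1 82 BF.
Offset 21: leading byte 0xF1 = 11110001 → 4-byte char #8 = F1 91 88 AA.
Leading byte 0xF1 = 11110001 matches 11110xxx → 4-byte sequence.
Byte 1: 0xF1 = 11110001, payload 001 (3 bits).
Byte 2: 0x91 = 10010001 (10xxxxxx ✓), payload 010001.
Byte 3: 0x88 = 10001000 (10xxxxxx ✓), payload 001000.
Byte 4: 0xAA = 10101010 (10xxxxxx ✓), payload 101010.
Concatenate: 001010001001000101010 = 0x5122A (21 bits → U+5122A).

U+5122A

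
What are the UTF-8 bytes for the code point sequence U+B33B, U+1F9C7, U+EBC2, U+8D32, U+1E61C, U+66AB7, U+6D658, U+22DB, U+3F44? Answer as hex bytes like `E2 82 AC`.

U+B33B: 3-byte form → EB 8C BB.
U+1F9C7: 4-byte form → F0 9F A7 87.
U+EBC2: 3-byte form → EE AF 82.
U+8D32: 3-byte form → E8 B4 B2.
U+1E61C: 4-byte form → F0 9E 98 9C.
U+66AB7: 4-byte form → F1 A6 AA B7.
U+6D658: 4-byte form → F1 AD 99 98.
U+22DB: 3-byte form → E2 8B 9B.
U+3F44: 3-byte form → E3 BD 84.
Concatenated (31 bytes): EB 8C BB F0 9F A7 87 EE AF 82 E8 B4 B2 F0 9E 98 9C F1 A6 AA B7 F1 AD 99 98 E2 8B 9B E3 BD 84.

EB 8C BB F0 9F A7 87 EE AF 82 E8 B4 B2 F0 9E 98 9C F1 A6 AA B7 F1 AD 99 98 E2 8B 9B E3 BD 84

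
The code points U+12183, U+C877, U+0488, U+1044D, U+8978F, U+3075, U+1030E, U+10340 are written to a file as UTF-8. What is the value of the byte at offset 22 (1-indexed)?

1-indexed offset 22 is 0-indexed offset 21.
U+12183 → 4-byte form F0 92 86 83 at offsets 0–3.
U+C877 → 3-byte form EC A1 B7 at offsets 4–6.
U+0488 → 2-byte form D2 88 at offsets 7–8.
U+1044D → 4-byte form F0 90 91 8D at offsets 9–12.
U+8978F → 4-byte form F2 89 9E 8F at offsets 13–16.
U+3075 → 3-byte form E3 81 B5 at offsets 17–19.
U+1030E → 4-byte form F0 90 8C 8E at offsets 20–23.
Offset 21 falls in char 7's range; it's byte 2 of F0 90 8C 8E = 0x90.

0x90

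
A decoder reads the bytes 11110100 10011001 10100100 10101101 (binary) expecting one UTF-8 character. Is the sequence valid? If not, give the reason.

invalid (encodes a value above U+10FFFF)

Leading byte 0xF4 = 11110100 → 4-byte form.
Payload = 0x11992D, which exceeds U+10FFFF, the maximum Unicode code point. (Leading bytes F5–FF, or F4 followed by ≥ 0x90, are invalid.)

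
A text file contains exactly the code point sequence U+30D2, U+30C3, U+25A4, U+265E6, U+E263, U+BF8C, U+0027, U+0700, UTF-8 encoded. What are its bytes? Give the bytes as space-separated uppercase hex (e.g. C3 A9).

U+30D2: 3-byte form → E3 83 92.
U+30C3: 3-byte form → E3 83 83.
U+25A4: 3-byte form → E2 96 A4.
U+265E6: 4-byte form → F0 A6 97 A6.
U+E263: 3-byte form → EE 89 A3.
U+BF8C: 3-byte form → EB BE 8C.
U+0027: 1-byte form → 27.
U+0700: 2-byte form → DC 80.
Concatenated (22 bytes): E3 83 92 E3 83 83 E2 96 A4 F0 A6 97 A6 EE 89 A3 EB BE 8C 27 DC 80.

E3 83 92 E3 83 83 E2 96 A4 F0 A6 97 A6 EE 89 A3 EB BE 8C 27 DC 80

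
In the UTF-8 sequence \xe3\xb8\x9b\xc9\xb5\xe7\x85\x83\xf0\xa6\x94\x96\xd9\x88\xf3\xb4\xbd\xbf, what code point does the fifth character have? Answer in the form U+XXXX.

U+0648

Offset 0: leading byte 0xE3 = 11100011 → 3-byte char #1 = E3 B8 9B.
Offset 3: leading byte 0xC9 = 11001001 → 2-byte char #2 = C9 B5.
Offset 5: leading byte 0xE7 = 11100111 → 3-byte char #3 = E7 85 83.
Offset 8: leading byte 0xF0 = 11110000 → 4-byte char #4 = F0 A6 94 96.
Offset 12: leading byte 0xD9 = 11011001 → 2-byte char #5 = D9 88.
Leading byte 0xD9 = 11011001 matches 110xxxxx → 2-byte sequence.
Byte 1: 0xD9 = 11011001, payload 11001 (5 bits).
Byte 2: 0x88 = 10001000 (10xxxxxx ✓), payload 001000.
Concatenate: 11001001000 = 0x648 (11 bits → U+0648).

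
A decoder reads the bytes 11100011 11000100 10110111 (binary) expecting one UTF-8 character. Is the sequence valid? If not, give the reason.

Leading byte 0xE3 = 11100011 → 3-byte form.
Byte 2 is 0xC4 = 11000100, which is not 10xxxxxx — expected a continuation byte.

invalid (non-continuation byte where continuation expected)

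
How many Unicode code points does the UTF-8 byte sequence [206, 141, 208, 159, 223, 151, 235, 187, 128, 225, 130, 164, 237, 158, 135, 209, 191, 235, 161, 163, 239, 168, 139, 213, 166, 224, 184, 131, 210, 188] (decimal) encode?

12

Byte at offset 0: 0xCE = 11001110 → 2-byte char (#1). Advance 2.
Byte at offset 2: 0xD0 = 11010000 → 2-byte char (#2). Advance 2.
Byte at offset 4: 0xDF = 11011111 → 2-byte char (#3). Advance 2.
Byte at offset 6: 0xEB = 11101011 → 3-byte char (#4). Advance 3.
Byte at offset 9: 0xE1 = 11100001 → 3-byte char (#5). Advance 3.
Byte at offset 12: 0xED = 11101101 → 3-byte char (#6). Advance 3.
Byte at offset 15: 0xD1 = 11010001 → 2-byte char (#7). Advance 2.
Byte at offset 17: 0xEB = 11101011 → 3-byte char (#8). Advance 3.
Byte at offset 20: 0xEF = 11101111 → 3-byte char (#9). Advance 3.
Byte at offset 23: 0xD5 = 11010101 → 2-byte char (#10). Advance 2.
Byte at offset 25: 0xE0 = 11100000 → 3-byte char (#11). Advance 3.
Byte at offset 28: 0xD2 = 11010010 → 2-byte char (#12). Advance 2.
Reached end at offset 30 after 12 code points.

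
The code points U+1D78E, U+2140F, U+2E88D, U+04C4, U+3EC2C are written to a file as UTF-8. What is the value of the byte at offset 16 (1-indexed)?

1-indexed offset 16 is 0-indexed offset 15.
U+1D78E → 4-byte form F0 9D 9E 8E at offsets 0–3.
U+2140F → 4-byte form F0 A1 90 8F at offsets 4–7.
U+2E88D → 4-byte form F0 AE A2 8D at offsets 8–11.
U+04C4 → 2-byte form D3 84 at offsets 12–13.
U+3EC2C → 4-byte form F0 BE B0 AC at offsets 14–17.
Offset 15 falls in char 5's range; it's byte 2 of F0 BE B0 AC = 0xBE.

0xBE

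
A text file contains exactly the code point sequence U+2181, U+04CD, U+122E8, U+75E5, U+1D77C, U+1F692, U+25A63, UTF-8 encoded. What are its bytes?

U+2181: 3-byte form → E2 86 81.
U+04CD: 2-byte form → D3 8D.
U+122E8: 4-byte form → F0 92 8B A8.
U+75E5: 3-byte form → E7 97 A5.
U+1D77C: 4-byte form → F0 9D 9D BC.
U+1F692: 4-byte form → F0 9F 9A 92.
U+25A63: 4-byte form → F0 A5 A9 A3.
Concatenated (24 bytes): E2 86 81 D3 8D F0 92 8B A8 E7 97 A5 F0 9D 9D BC F0 9F 9A 92 F0 A5 A9 A3.

E2 86 81 D3 8D F0 92 8B A8 E7 97 A5 F0 9D 9D BC F0 9F 9A 92 F0 A5 A9 A3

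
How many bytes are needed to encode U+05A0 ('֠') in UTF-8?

2

U+05A0 = 0x5A0. UTF-8 uses 1 byte below 0x80, 2 below 0x800, 3 below 0x10000, 4 up to 0x10FFFF. 0x5A0 is in U+0080–U+07FF → 2 bytes.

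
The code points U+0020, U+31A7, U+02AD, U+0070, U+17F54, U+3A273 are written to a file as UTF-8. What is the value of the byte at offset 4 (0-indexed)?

U+0020 → 1-byte form 20 at offsets 0–0.
U+31A7 → 3-byte form E3 86 A7 at offsets 1–3.
U+02AD → 2-byte form CA AD at offsets 4–5.
Offset 4 falls in char 3's range; it's byte 1 of CA AD = 0xCA.

0xCA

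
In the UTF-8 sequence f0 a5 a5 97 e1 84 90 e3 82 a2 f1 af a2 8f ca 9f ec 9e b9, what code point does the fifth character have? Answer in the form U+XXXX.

U+029F

Offset 0: leading byte 0xF0 = 11110000 → 4-byte char #1 = F0 A5 A5 97.
Offset 4: leading byte 0xE1 = 11100001 → 3-byte char #2 = E1 84 90.
Offset 7: leading byte 0xE3 = 11100011 → 3-byte char #3 = E3 82 A2.
Offset 10: leading byte 0xF1 = 11110001 → 4-byte char #4 = F1 AF A2 8F.
Offset 14: leading byte 0xCA = 11001010 → 2-byte char #5 = CA 9F.
Leading byte 0xCA = 11001010 matches 110xxxxx → 2-byte sequence.
Byte 1: 0xCA = 11001010, payload 01010 (5 bits).
Byte 2: 0x9F = 10011111 (10xxxxxx ✓), payload 011111.
Concatenate: 01010011111 = 0x29F (11 bits → U+029F).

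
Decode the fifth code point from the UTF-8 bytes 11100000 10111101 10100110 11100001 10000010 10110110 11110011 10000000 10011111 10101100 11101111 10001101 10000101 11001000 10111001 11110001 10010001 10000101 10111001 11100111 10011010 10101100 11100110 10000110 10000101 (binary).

U+0239

Offset 0: leading byte 0xE0 = 11100000 → 3-byte char #1 = E0 BD A6.
Offset 3: leading byte 0xE1 = 11100001 → 3-byte char #2 = E1 82 B6.
Offset 6: leading byte 0xF3 = 11110011 → 4-byte char #3 = F3 80 9F AC.
Offset 10: leading byte 0xEF = 11101111 → 3-byte char #4 = EF 8D 85.
Offset 13: leading byte 0xC8 = 11001000 → 2-byte char #5 = C8 B9.
Leading byte 0xC8 = 11001000 matches 110xxxxx → 2-byte sequence.
Byte 1: 0xC8 = 11001000, payload 01000 (5 bits).
Byte 2: 0xB9 = 10111001 (10xxxxxx ✓), payload 111001.
Concatenate: 01000111001 = 0x239 (11 bits → U+0239).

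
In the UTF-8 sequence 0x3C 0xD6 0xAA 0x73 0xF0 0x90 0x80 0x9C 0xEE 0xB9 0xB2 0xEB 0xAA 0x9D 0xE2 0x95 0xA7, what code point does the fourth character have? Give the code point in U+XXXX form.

Offset 0: leading byte 0x3C = 00111100 → 1-byte char #1 = 3C.
Offset 1: leading byte 0xD6 = 11010110 → 2-byte char #2 = D6 AA.
Offset 3: leading byte 0x73 = 01110011 → 1-byte char #3 = 73.
Offset 4: leading byte 0xF0 = 11110000 → 4-byte char #4 = F0 90 80 9C.
Leading byte 0xF0 = 11110000 matches 11110xxx → 4-byte sequence.
Byte 1: 0xF0 = 11110000, payload 000 (3 bits).
Byte 2: 0x90 = 10010000 (10xxxxxx ✓), payload 010000.
Byte 3: 0x80 = 10000000 (10xxxxxx ✓), payload 000000.
Byte 4: 0x9C = 10011100 (10xxxxxx ✓), payload 011100.
Concatenate: 000010000000000011100 = 0x1001C (21 bits → U+1001C).

U+1001C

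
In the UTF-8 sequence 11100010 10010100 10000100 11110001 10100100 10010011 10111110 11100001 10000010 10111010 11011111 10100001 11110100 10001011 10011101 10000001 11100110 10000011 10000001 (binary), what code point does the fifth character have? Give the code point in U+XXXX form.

Offset 0: leading byte 0xE2 = 11100010 → 3-byte char #1 = E2 94 84.
Offset 3: leading byte 0xF1 = 11110001 → 4-byte char #2 = F1 A4 93 BE.
Offset 7: leading byte 0xE1 = 11100001 → 3-byte char #3 = E1 82 BA.
Offset 10: leading byte 0xDF = 11011111 → 2-byte char #4 = DF A1.
Offset 12: leading byte 0xF4 = 11110100 → 4-byte char #5 = F4 8B 9D 81.
Leading byte 0xF4 = 11110100 matches 11110xxx → 4-byte sequence.
Byte 1: 0xF4 = 11110100, payload 100 (3 bits).
Byte 2: 0x8B = 10001011 (10xxxxxx ✓), payload 001011.
Byte 3: 0x9D = 10011101 (10xxxxxx ✓), payload 011101.
Byte 4: 0x81 = 10000001 (10xxxxxx ✓), payload 000001.
Concatenate: 100001011011101000001 = 0x10B741 (21 bits → U+10B741).

U+10B741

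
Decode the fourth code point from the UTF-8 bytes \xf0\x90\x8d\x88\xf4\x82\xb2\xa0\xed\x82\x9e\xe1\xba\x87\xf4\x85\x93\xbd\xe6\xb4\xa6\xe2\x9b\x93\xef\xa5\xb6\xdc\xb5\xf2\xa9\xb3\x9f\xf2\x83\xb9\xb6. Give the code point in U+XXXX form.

Offset 0: leading byte 0xF0 = 11110000 → 4-byte char #1 = F0 90 8D 88.
Offset 4: leading byte 0xF4 = 11110100 → 4-byte char #2 = F4 82 B2 A0.
Offset 8: leading byte 0xED = 11101101 → 3-byte char #3 = ED 82 9E.
Offset 11: leading byte 0xE1 = 11100001 → 3-byte char #4 = E1 BA 87.
Leading byte 0xE1 = 11100001 matches 1110xxxx → 3-byte sequence.
Byte 1: 0xE1 = 11100001, payload 0001 (4 bits).
Byte 2: 0xBA = 10111010 (10xxxxxx ✓), payload 111010.
Byte 3: 0x87 = 10000111 (10xxxxxx ✓), payload 000111.
Concatenate: 0001111010000111 = 0x1E87 (16 bits → U+1E87).

U+1E87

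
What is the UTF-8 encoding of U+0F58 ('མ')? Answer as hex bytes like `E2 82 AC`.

U+0F58 = 0xF58 = 3928 decimal. In range U+0800–U+FFFF → 3-byte form: 1110xxxx 10xxxxxx 10xxxxxx.
Binary (16 bits): 0000111101011000.
Split 4+6+6: 0000 | 111101 | 011000.
Byte 1: 11100000 = 0xE0.
Byte 2: 10111101 = 0xBD.
Byte 3: 10011000 = 0x98.

E0 BD 98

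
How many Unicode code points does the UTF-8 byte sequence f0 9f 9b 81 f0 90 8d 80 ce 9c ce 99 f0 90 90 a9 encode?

Byte at offset 0: 0xF0 = 11110000 → 4-byte char (#1). Advance 4.
Byte at offset 4: 0xF0 = 11110000 → 4-byte char (#2). Advance 4.
Byte at offset 8: 0xCE = 11001110 → 2-byte char (#3). Advance 2.
Byte at offset 10: 0xCE = 11001110 → 2-byte char (#4). Advance 2.
Byte at offset 12: 0xF0 = 11110000 → 4-byte char (#5). Advance 4.
Reached end at offset 16 after 5 code points.

5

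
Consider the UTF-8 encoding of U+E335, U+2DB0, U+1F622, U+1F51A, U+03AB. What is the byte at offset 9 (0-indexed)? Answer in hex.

0xA2

U+E335 → 3-byte form EE 8C B5 at offsets 0–2.
U+2DB0 → 3-byte form E2 B6 B0 at offsets 3–5.
U+1F622 → 4-byte form F0 9F 98 A2 at offsets 6–9.
Offset 9 falls in char 3's range; it's byte 4 of F0 9F 98 A2 = 0xA2.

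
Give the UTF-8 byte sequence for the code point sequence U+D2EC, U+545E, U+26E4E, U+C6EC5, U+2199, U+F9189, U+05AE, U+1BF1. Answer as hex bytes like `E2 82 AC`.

ED 8B AC E5 91 9E F0 A6 B9 8E F3 86 BB 85 E2 86 99 F3 B9 86 89 D6 AE E1 AF B1

U+D2EC: 3-byte form → ED 8B AC.
U+545E: 3-byte form → E5 91 9E.
U+26E4E: 4-byte form → F0 A6 B9 8E.
U+C6EC5: 4-byte form → F3 86 BB 85.
U+2199: 3-byte form → E2 86 99.
U+F9189: 4-byte form → F3 B9 86 89.
U+05AE: 2-byte form → D6 AE.
U+1BF1: 3-byte form → E1 AF B1.
Concatenated (26 bytes): ED 8B AC E5 91 9E F0 A6 B9 8E F3 86 BB 85 E2 86 99 F3 B9 86 89 D6 AE E1 AF B1.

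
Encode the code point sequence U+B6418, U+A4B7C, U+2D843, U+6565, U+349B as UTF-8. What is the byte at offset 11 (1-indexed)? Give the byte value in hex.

0xA1

1-indexed offset 11 is 0-indexed offset 10.
U+B6418 → 4-byte form F2 B6 90 98 at offsets 0–3.
U+A4B7C → 4-byte form F2 A4 AD BC at offsets 4–7.
U+2D843 → 4-byte form F0 AD A1 83 at offsets 8–11.
Offset 10 falls in char 3's range; it's byte 3 of F0 AD A1 83 = 0xA1.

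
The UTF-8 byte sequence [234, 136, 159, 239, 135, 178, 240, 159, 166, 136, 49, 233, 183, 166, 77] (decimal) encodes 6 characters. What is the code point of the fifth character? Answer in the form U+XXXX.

Offset 0: leading byte 0xEA = 11101010 → 3-byte char #1 = EA 88 9F.
Offset 3: leading byte 0xEF = 11101111 → 3-byte char #2 = EF 87 B2.
Offset 6: leading byte 0xF0 = 11110000 → 4-byte char #3 = F0 9F A6 88.
Offset 10: leading byte 0x31 = 00110001 → 1-byte char #4 = 31.
Offset 11: leading byte 0xE9 = 11101001 → 3-byte char #5 = E9 B7 A6.
Leading byte 0xE9 = 11101001 matches 1110xxxx → 3-byte sequence.
Byte 1: 0xE9 = 11101001, payload 1001 (4 bits).
Byte 2: 0xB7 = 10110111 (10xxxxxx ✓), payload 110111.
Byte 3: 0xA6 = 10100110 (10xxxxxx ✓), payload 100110.
Concatenate: 1001110111100110 = 0x9DE6 (16 bits → U+9DE6).

U+9DE6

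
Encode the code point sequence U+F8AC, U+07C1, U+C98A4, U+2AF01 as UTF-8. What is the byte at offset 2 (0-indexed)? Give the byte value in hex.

0xAC

U+F8AC → 3-byte form EF A2 AC at offsets 0–2.
Offset 2 falls in char 1's range; it's byte 3 of EF A2 AC = 0xAC.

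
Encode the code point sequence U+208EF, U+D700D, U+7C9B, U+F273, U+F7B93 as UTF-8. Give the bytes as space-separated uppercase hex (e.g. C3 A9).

F0 A0 A3 AF F3 97 80 8D E7 B2 9B EF 89 B3 F3 B7 AE 93

U+208EF: 4-byte form → F0 A0 A3 AF.
U+D700D: 4-byte form → F3 97 80 8D.
U+7C9B: 3-byte form → E7 B2 9B.
U+F273: 3-byte form → EF 89 B3.
U+F7B93: 4-byte form → F3 B7 AE 93.
Concatenated (18 bytes): F0 A0 A3 AF F3 97 80 8D E7 B2 9B EF 89 B3 F3 B7 AE 93.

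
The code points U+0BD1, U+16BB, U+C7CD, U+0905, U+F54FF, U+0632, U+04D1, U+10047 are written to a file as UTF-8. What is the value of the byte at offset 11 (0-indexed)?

0x85

U+0BD1 → 3-byte form E0 AF 91 at offsets 0–2.
U+16BB → 3-byte form E1 9A BB at offsets 3–5.
U+C7CD → 3-byte form EC 9F 8D at offsets 6–8.
U+0905 → 3-byte form E0 A4 85 at offsets 9–11.
Offset 11 falls in char 4's range; it's byte 3 of E0 A4 85 = 0x85.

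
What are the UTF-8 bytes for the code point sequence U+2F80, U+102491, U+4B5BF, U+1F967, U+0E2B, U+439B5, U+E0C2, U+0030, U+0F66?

U+2F80: 3-byte form → E2 BE 80.
U+102491: 4-byte form → F4 82 92 91.
U+4B5BF: 4-byte form → F1 8B 96 BF.
U+1F967: 4-byte form → F0 9F A5 A7.
U+0E2B: 3-byte form → E0 B8 AB.
U+439B5: 4-byte form → F1 83 A6 B5.
U+E0C2: 3-byte form → EE 83 82.
U+0030: 1-byte form → 30.
U+0F66: 3-byte form → E0 BD A6.
Concatenated (29 bytes): E2 BE 80 F4 82 92 91 F1 8B 96 BF F0 9F A5 A7 E0 B8 AB F1 83 A6 B5 EE 83 82 30 E0 BD A6.

E2 BE 80 F4 82 92 91 F1 8B 96 BF F0 9F A5 A7 E0 B8 AB F1 83 A6 B5 EE 83 82 30 E0 BD A6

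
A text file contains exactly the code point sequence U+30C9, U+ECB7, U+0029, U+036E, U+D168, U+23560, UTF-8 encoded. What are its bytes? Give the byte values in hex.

U+30C9: 3-byte form → E3 83 89.
U+ECB7: 3-byte form → EE B2 B7.
U+0029: 1-byte form → 29.
U+036E: 2-byte form → CD AE.
U+D168: 3-byte form → ED 85 A8.
U+23560: 4-byte form → F0 A3 95 A0.
Concatenated (16 bytes): E3 83 89 EE B2 B7 29 CD AE ED 85 A8 F0 A3 95 A0.

E3 83 89 EE B2 B7 29 CD AE ED 85 A8 F0 A3 95 A0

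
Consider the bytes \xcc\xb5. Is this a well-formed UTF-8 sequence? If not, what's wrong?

Leading byte 0xCC = 11001100 → 2-byte form.
Continuation bytes 0xB5=10110101 all match 10xxxxxx.
Decoded value 0x335 is ≥ 0x80 (shortest form) and not a surrogate.

valid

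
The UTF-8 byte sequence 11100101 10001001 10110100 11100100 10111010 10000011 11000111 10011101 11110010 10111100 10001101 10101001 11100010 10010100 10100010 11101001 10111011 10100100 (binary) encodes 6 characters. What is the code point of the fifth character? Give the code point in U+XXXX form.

Offset 0: leading byte 0xE5 = 11100101 → 3-byte char #1 = E5 89 B4.
Offset 3: leading byte 0xE4 = 11100100 → 3-byte char #2 = E4 BA 83.
Offset 6: leading byte 0xC7 = 11000111 → 2-byte char #3 = C7 9D.
Offset 8: leading byte 0xF2 = 11110010 → 4-byte char #4 = F2 BC 8D A9.
Offset 12: leading byte 0xE2 = 11100010 → 3-byte char #5 = E2 94 A2.
Leading byte 0xE2 = 11100010 matches 1110xxxx → 3-byte sequence.
Byte 1: 0xE2 = 11100010, payload 0010 (4 bits).
Byte 2: 0x94 = 10010100 (10xxxxxx ✓), payload 010100.
Byte 3: 0xA2 = 10100010 (10xxxxxx ✓), payload 100010.
Concatenate: 0010010100100010 = 0x2522 (16 bits → U+2522).

U+2522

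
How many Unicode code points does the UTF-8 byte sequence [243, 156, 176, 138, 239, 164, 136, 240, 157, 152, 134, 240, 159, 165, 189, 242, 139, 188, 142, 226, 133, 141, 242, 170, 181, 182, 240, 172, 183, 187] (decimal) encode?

8

Byte at offset 0: 0xF3 = 11110011 → 4-byte char (#1). Advance 4.
Byte at offset 4: 0xEF = 11101111 → 3-byte char (#2). Advance 3.
Byte at offset 7: 0xF0 = 11110000 → 4-byte char (#3). Advance 4.
Byte at offset 11: 0xF0 = 11110000 → 4-byte char (#4). Advance 4.
Byte at offset 15: 0xF2 = 11110010 → 4-byte char (#5). Advance 4.
Byte at offset 19: 0xE2 = 11100010 → 3-byte char (#6). Advance 3.
Byte at offset 22: 0xF2 = 11110010 → 4-byte char (#7). Advance 4.
Byte at offset 26: 0xF0 = 11110000 → 4-byte char (#8). Advance 4.
Reached end at offset 30 after 8 code points.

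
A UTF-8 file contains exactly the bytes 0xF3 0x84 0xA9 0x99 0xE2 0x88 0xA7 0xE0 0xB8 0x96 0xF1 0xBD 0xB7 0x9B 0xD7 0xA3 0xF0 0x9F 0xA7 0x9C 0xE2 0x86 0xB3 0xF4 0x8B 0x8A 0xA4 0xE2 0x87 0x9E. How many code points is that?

Byte at offset 0: 0xF3 = 11110011 → 4-byte char (#1). Advance 4.
Byte at offset 4: 0xE2 = 11100010 → 3-byte char (#2). Advance 3.
Byte at offset 7: 0xE0 = 11100000 → 3-byte char (#3). Advance 3.
Byte at offset 10: 0xF1 = 11110001 → 4-byte char (#4). Advance 4.
Byte at offset 14: 0xD7 = 11010111 → 2-byte char (#5). Advance 2.
Byte at offset 16: 0xF0 = 11110000 → 4-byte char (#6). Advance 4.
Byte at offset 20: 0xE2 = 11100010 → 3-byte char (#7). Advance 3.
Byte at offset 23: 0xF4 = 11110100 → 4-byte char (#8). Advance 4.
Byte at offset 27: 0xE2 = 11100010 → 3-byte char (#9). Advance 3.
Reached end at offset 30 after 9 code points.

9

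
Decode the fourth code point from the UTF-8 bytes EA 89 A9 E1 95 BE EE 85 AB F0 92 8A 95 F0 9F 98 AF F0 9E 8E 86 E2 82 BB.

U+12295

Offset 0: leading byte 0xEA = 11101010 → 3-byte char #1 = EA 89 A9.
Offset 3: leading byte 0xE1 = 11100001 → 3-byte char #2 = E1 95 BE.
Offset 6: leading byte 0xEE = 11101110 → 3-byte char #3 = EE 85 AB.
Offset 9: leading byte 0xF0 = 11110000 → 4-byte char #4 = F0 92 8A 95.
Leading byte 0xF0 = 11110000 matches 11110xxx → 4-byte sequence.
Byte 1: 0xF0 = 11110000, payload 000 (3 bits).
Byte 2: 0x92 = 10010010 (10xxxxxx ✓), payload 010010.
Byte 3: 0x8A = 10001010 (10xxxxxx ✓), payload 001010.
Byte 4: 0x95 = 10010101 (10xxxxxx ✓), payload 010101.
Concatenate: 000010010001010010101 = 0x12295 (21 bits → U+12295).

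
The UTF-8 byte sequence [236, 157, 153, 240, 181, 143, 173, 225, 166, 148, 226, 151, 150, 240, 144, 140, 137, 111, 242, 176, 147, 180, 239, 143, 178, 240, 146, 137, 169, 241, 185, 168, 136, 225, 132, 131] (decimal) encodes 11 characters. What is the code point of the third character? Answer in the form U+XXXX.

Offset 0: leading byte 0xEC = 11101100 → 3-byte char #1 = EC 9D 99.
Offset 3: leading byte 0xF0 = 11110000 → 4-byte char #2 = F0 B5 8F AD.
Offset 7: leading byte 0xE1 = 11100001 → 3-byte char #3 = E1 A6 94.
Leading byte 0xE1 = 11100001 matches 1110xxxx → 3-byte sequence.
Byte 1: 0xE1 = 11100001, payload 0001 (4 bits).
Byte 2: 0xA6 = 10100110 (10xxxxxx ✓), payload 100110.
Byte 3: 0x94 = 10010100 (10xxxxxx ✓), payload 010100.
Concatenate: 0001100110010100 = 0x1994 (16 bits → U+1994).

U+1994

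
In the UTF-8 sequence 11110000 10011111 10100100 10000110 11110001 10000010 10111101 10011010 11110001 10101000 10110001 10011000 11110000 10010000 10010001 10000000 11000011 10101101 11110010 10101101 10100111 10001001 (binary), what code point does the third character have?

U+68C58

Offset 0: leading byte 0xF0 = 11110000 → 4-byte char #1 = F0 9F A4 86.
Offset 4: leading byte 0xF1 = 11110001 → 4-byte char #2 = F1 82 BD 9A.
Offset 8: leading byte 0xF1 = 11110001 → 4-byte char #3 = F1 A8 B1 98.
Leading byte 0xF1 = 11110001 matches 11110xxx → 4-byte sequence.
Byte 1: 0xF1 = 11110001, payload 001 (3 bits).
Byte 2: 0xA8 = 10101000 (10xxxxxx ✓), payload 101000.
Byte 3: 0xB1 = 10110001 (10xxxxxx ✓), payload 110001.
Byte 4: 0x98 = 10011000 (10xxxxxx ✓), payload 011000.
Concatenate: 001101000110001011000 = 0x68C58 (21 bits → U+68C58).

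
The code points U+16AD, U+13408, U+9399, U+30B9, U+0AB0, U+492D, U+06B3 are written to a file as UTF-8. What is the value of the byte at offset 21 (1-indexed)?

1-indexed offset 21 is 0-indexed offset 20.
U+16AD → 3-byte form E1 9A AD at offsets 0–2.
U+13408 → 4-byte form F0 93 90 88 at offsets 3–6.
U+9399 → 3-byte form E9 8E 99 at offsets 7–9.
U+30B9 → 3-byte form E3 82 B9 at offsets 10–12.
U+0AB0 → 3-byte form E0 AA B0 at offsets 13–15.
U+492D → 3-byte form E4 A4 AD at offsets 16–18.
U+06B3 → 2-byte form DA B3 at offsets 19–20.
Offset 20 falls in char 7's range; it's byte 2 of DA B3 = 0xB3.

0xB3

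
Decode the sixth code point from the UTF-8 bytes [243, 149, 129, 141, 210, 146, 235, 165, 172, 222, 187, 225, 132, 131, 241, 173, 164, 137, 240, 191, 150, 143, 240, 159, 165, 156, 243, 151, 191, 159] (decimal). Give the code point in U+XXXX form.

Offset 0: leading byte 0xF3 = 11110011 → 4-byte char #1 = F3 95 81 8D.
Offset 4: leading byte 0xD2 = 11010010 → 2-byte char #2 = D2 92.
Offset 6: leading byte 0xEB = 11101011 → 3-byte char #3 = EB A5 AC.
Offset 9: leading byte 0xDE = 11011110 → 2-byte char #4 = DE BB.
Offset 11: leading byte 0xE1 = 11100001 → 3-byte char #5 = E1 84 83.
Offset 14: leading byte 0xF1 = 11110001 → 4-byte char #6 = F1 AD A4 89.
Leading byte 0xF1 = 11110001 matches 11110xxx → 4-byte sequence.
Byte 1: 0xF1 = 11110001, payload 001 (3 bits).
Byte 2: 0xAD = 10101101 (10xxxxxx ✓), payload 101101.
Byte 3: 0xA4 = 10100100 (10xxxxxx ✓), payload 100100.
Byte 4: 0x89 = 10001001 (10xxxxxx ✓), payload 001001.
Concatenate: 001101101100100001001 = 0x6D909 (21 bits → U+6D909).

U+6D909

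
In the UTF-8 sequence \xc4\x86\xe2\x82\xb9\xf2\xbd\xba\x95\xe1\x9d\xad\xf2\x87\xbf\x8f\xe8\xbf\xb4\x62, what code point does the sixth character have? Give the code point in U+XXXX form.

Offset 0: leading byte 0xC4 = 11000100 → 2-byte char #1 = C4 86.
Offset 2: leading byte 0xE2 = 11100010 → 3-byte char #2 = E2 82 B9.
Offset 5: leading byte 0xF2 = 11110010 → 4-byte char #3 = F2 BD BA 95.
Offset 9: leading byte 0xE1 = 11100001 → 3-byte char #4 = E1 9D AD.
Offset 12: leading byte 0xF2 = 11110010 → 4-byte char #5 = F2 87 BF 8F.
Offset 16: leading byte 0xE8 = 11101000 → 3-byte char #6 = E8 BF B4.
Leading byte 0xE8 = 11101000 matches 1110xxxx → 3-byte sequence.
Byte 1: 0xE8 = 11101000, payload 1000 (4 bits).
Byte 2: 0xBF = 10111111 (10xxxxxx ✓), payload 111111.
Byte 3: 0xB4 = 10110100 (10xxxxxx ✓), payload 110100.
Concatenate: 1000111111110100 = 0x8FF4 (16 bits → U+8FF4).

U+8FF4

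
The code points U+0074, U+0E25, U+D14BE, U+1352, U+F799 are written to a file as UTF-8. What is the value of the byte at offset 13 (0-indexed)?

U+0074 → 1-byte form 74 at offsets 0–0.
U+0E25 → 3-byte form E0 B8 A5 at offsets 1–3.
U+D14BE → 4-byte form F3 91 92 BE at offsets 4–7.
U+1352 → 3-byte form E1 8D 92 at offsets 8–10.
U+F799 → 3-byte form EF 9E 99 at offsets 11–13.
Offset 13 falls in char 5's range; it's byte 3 of EF 9E 99 = 0x99.

0x99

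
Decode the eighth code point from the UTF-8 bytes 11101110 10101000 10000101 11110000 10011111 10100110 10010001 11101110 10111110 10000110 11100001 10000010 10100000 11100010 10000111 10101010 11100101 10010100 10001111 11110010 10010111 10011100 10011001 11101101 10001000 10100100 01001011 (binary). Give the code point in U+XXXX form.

U+D224

Offset 0: leading byte 0xEE = 11101110 → 3-byte char #1 = EE A8 85.
Offset 3: leading byte 0xF0 = 11110000 → 4-byte char #2 = F0 9F A6 91.
Offset 7: leading byte 0xEE = 11101110 → 3-byte char #3 = EE BE 86.
Offset 10: leading byte 0xE1 = 11100001 → 3-byte char #4 = E1 82 A0.
Offset 13: leading byte 0xE2 = 11100010 → 3-byte char #5 = E2 87 AA.
Offset 16: leading byte 0xE5 = 11100101 → 3-byte char #6 = E5 94 8F.
Offset 19: leading byte 0xF2 = 11110010 → 4-byte char #7 = F2 97 9C 99.
Offset 23: leading byte 0xED = 11101101 → 3-byte char #8 = ED 88 A4.
Leading byte 0xED = 11101101 matches 1110xxxx → 3-byte sequence.
Byte 1: 0xED = 11101101, payload 1101 (4 bits).
Byte 2: 0x88 = 10001000 (10xxxxxx ✓), payload 001000.
Byte 3: 0xA4 = 10100100 (10xxxxxx ✓), payload 100100.
Concatenate: 1101001000100100 = 0xD224 (16 bits → U+D224).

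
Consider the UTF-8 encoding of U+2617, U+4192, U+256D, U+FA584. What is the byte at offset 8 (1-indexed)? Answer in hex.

1-indexed offset 8 is 0-indexed offset 7.
U+2617 → 3-byte form E2 98 97 at offsets 0–2.
U+4192 → 3-byte form E4 86 92 at offsets 3–5.
U+256D → 3-byte form E2 95 AD at offsets 6–8.
Offset 7 falls in char 3's range; it's byte 2 of E2 95 AD = 0x95.

0x95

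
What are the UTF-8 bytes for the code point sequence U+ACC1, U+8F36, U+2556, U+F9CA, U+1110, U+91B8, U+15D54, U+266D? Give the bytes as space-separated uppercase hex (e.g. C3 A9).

U+ACC1: 3-byte form → EA B3 81.
U+8F36: 3-byte form → E8 BC B6.
U+2556: 3-byte form → E2 95 96.
U+F9CA: 3-byte form → EF A7 8A.
U+1110: 3-byte form → E1 84 90.
U+91B8: 3-byte form → E9 86 B8.
U+15D54: 4-byte form → F0 95 B5 94.
U+266D: 3-byte form → E2 99 AD.
Concatenated (25 bytes): EA B3 81 E8 BC B6 E2 95 96 EF A7 8A E1 84 90 E9 86 B8 F0 95 B5 94 E2 99 AD.

EA B3 81 E8 BC B6 E2 95 96 EF A7 8A E1 84 90 E9 86 B8 F0 95 B5 94 E2 99 AD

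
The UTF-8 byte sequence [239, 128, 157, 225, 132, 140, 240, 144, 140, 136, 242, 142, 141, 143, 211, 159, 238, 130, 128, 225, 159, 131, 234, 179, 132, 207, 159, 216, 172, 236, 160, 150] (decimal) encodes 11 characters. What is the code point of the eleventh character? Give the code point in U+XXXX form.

U+C816

Offset 0: leading byte 0xEF = 11101111 → 3-byte char #1 = EF 80 9D.
Offset 3: leading byte 0xE1 = 11100001 → 3-byte char #2 = E1 84 8C.
Offset 6: leading byte 0xF0 = 11110000 → 4-byte char #3 = F0 90 8C 88.
Offset 10: leading byte 0xF2 = 11110010 → 4-byte char #4 = F2 8E 8D 8F.
Offset 14: leading byte 0xD3 = 11010011 → 2-byte char #5 = D3 9F.
Offset 16: leading byte 0xEE = 11101110 → 3-byte char #6 = EE 82 80.
Offset 19: leading byte 0xE1 = 11100001 → 3-byte char #7 = E1 9F 83.
Offset 22: leading byte 0xEA = 11101010 → 3-byte char #8 = EA B3 84.
Offset 25: leading byte 0xCF = 11001111 → 2-byte char #9 = CF 9F.
Offset 27: leading byte 0xD8 = 11011000 → 2-byte char #10 = D8 AC.
Offset 29: leading byte 0xEC = 11101100 → 3-byte char #11 = EC A0 96.
Leading byte 0xEC = 11101100 matches 1110xxxx → 3-byte sequence.
Byte 1: 0xEC = 11101100, payload 1100 (4 bits).
Byte 2: 0xA0 = 10100000 (10xxxxxx ✓), payload 100000.
Byte 3: 0x96 = 10010110 (10xxxxxx ✓), payload 010110.
Concatenate: 1100100000010110 = 0xC816 (16 bits → U+C816).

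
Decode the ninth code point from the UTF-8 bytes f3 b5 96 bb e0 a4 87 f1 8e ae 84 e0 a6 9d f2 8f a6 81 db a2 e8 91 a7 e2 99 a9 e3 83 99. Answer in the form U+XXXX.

Offset 0: leading byte 0xF3 = 11110011 → 4-byte char #1 = F3 B5 96 BB.
Offset 4: leading byte 0xE0 = 11100000 → 3-byte char #2 = E0 A4 87.
Offset 7: leading byte 0xF1 = 11110001 → 4-byte char #3 = F1 8E AE 84.
Offset 11: leading byte 0xE0 = 11100000 → 3-byte char #4 = E0 A6 9D.
Offset 14: leading byte 0xF2 = 11110010 → 4-byte char #5 = F2 8F A6 81.
Offset 18: leading byte 0xDB = 11011011 → 2-byte char #6 = DB A2.
Offset 20: leading byte 0xE8 = 11101000 → 3-byte char #7 = E8 91 A7.
Offset 23: leading byte 0xE2 = 11100010 → 3-byte char #8 = E2 99 A9.
Offset 26: leading byte 0xE3 = 11100011 → 3-byte char #9 = E3 83 99.
Leading byte 0xE3 = 11100011 matches 1110xxxx → 3-byte sequence.
Byte 1: 0xE3 = 11100011, payload 0011 (4 bits).
Byte 2: 0x83 = 10000011 (10xxxxxx ✓), payload 000011.
Byte 3: 0x99 = 10011001 (10xxxxxx ✓), payload 011001.
Concatenate: 0011000011011001 = 0x30D9 (16 bits → U+30D9).

U+30D9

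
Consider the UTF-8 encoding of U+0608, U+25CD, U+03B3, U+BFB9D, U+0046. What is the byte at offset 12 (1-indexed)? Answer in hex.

0x46

1-indexed offset 12 is 0-indexed offset 11.
U+0608 → 2-byte form D8 88 at offsets 0–1.
U+25CD → 3-byte form E2 97 8D at offsets 2–4.
U+03B3 → 2-byte form CE B3 at offsets 5–6.
U+BFB9D → 4-byte form F2 BF AE 9D at offsets 7–10.
U+0046 → 1-byte form 46 at offsets 11–11.
Offset 11 falls in char 5's range; it's byte 1 of 46 = 0x46.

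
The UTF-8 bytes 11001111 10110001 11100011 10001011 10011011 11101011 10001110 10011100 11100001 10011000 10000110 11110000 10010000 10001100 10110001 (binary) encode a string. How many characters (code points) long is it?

5

Byte at offset 0: 0xCF = 11001111 → 2-byte char (#1). Advance 2.
Byte at offset 2: 0xE3 = 11100011 → 3-byte char (#2). Advance 3.
Byte at offset 5: 0xEB = 11101011 → 3-byte char (#3). Advance 3.
Byte at offset 8: 0xE1 = 11100001 → 3-byte char (#4). Advance 3.
Byte at offset 11: 0xF0 = 11110000 → 4-byte char (#5). Advance 4.
Reached end at offset 15 after 5 code points.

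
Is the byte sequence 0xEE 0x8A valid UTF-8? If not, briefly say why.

invalid (sequence truncated)

Leading byte 0xEE = 11101110 → 3-byte form, but only 2 bytes are present.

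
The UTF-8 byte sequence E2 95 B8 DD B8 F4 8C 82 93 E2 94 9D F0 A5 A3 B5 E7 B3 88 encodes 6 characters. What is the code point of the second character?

Offset 0: leading byte 0xE2 = 11100010 → 3-byte char #1 = E2 95 B8.
Offset 3: leading byte 0xDD = 11011101 → 2-byte char #2 = DD B8.
Leading byte 0xDD = 11011101 matches 110xxxxx → 2-byte sequence.
Byte 1: 0xDD = 11011101, payload 11101 (5 bits).
Byte 2: 0xB8 = 10111000 (10xxxxxx ✓), payload 111000.
Concatenate: 11101111000 = 0x778 (11 bits → U+0778).

U+0778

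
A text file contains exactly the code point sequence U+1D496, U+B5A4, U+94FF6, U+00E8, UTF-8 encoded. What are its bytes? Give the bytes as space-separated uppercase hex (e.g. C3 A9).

F0 9D 92 96 EB 96 A4 F2 94 BF B6 C3 A8

U+1D496: 4-byte form → F0 9D 92 96.
U+B5A4: 3-byte form → EB 96 A4.
U+94FF6: 4-byte form → F2 94 BF B6.
U+00E8: 2-byte form → C3 A8.
Concatenated (13 bytes): F0 9D 92 96 EB 96 A4 F2 94 BF B6 C3 A8.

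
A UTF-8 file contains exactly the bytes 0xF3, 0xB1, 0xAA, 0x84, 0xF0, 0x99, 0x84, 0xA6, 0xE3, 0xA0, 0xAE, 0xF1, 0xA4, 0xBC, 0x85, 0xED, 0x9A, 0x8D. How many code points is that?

Byte at offset 0: 0xF3 = 11110011 → 4-byte char (#1). Advance 4.
Byte at offset 4: 0xF0 = 11110000 → 4-byte char (#2). Advance 4.
Byte at offset 8: 0xE3 = 11100011 → 3-byte char (#3). Advance 3.
Byte at offset 11: 0xF1 = 11110001 → 4-byte char (#4). Advance 4.
Byte at offset 15: 0xED = 11101101 → 3-byte char (#5). Advance 3.
Reached end at offset 18 after 5 code points.

5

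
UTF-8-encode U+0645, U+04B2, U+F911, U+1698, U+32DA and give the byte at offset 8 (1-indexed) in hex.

1-indexed offset 8 is 0-indexed offset 7.
U+0645 → 2-byte form D9 85 at offsets 0–1.
U+04B2 → 2-byte form D2 B2 at offsets 2–3.
U+F911 → 3-byte form EF A4 91 at offsets 4–6.
U+1698 → 3-byte form E1 9A 98 at offsets 7–9.
Offset 7 falls in char 4's range; it's byte 1 of E1 9A 98 = 0xE1.

0xE1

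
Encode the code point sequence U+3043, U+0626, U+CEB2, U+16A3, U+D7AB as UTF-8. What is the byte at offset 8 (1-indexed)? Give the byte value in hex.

0xB2

1-indexed offset 8 is 0-indexed offset 7.
U+3043 → 3-byte form E3 81 83 at offsets 0–2.
U+0626 → 2-byte form D8 A6 at offsets 3–4.
U+CEB2 → 3-byte form EC BA B2 at offsets 5–7.
Offset 7 falls in char 3's range; it's byte 3 of EC BA B2 = 0xB2.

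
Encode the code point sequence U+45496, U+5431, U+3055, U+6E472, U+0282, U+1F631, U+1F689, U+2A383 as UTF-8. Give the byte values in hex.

U+45496: 4-byte form → F1 85 92 96.
U+5431: 3-byte form → E5 90 B1.
U+3055: 3-byte form → E3 81 95.
U+6E472: 4-byte form → F1 AE 91 B2.
U+0282: 2-byte form → CA 82.
U+1F631: 4-byte form → F0 9F 98 B1.
U+1F689: 4-byte form → F0 9F 9A 89.
U+2A383: 4-byte form → F0 AA 8E 83.
Concatenated (28 bytes): F1 85 92 96 E5 90 B1 E3 81 95 F1 AE 91 B2 CA 82 F0 9F 98 B1 F0 9F 9A 89 F0 AA 8E 83.

F1 85 92 96 E5 90 B1 E3 81 95 F1 AE 91 B2 CA 82 F0 9F 98 B1 F0 9F 9A 89 F0 AA 8E 83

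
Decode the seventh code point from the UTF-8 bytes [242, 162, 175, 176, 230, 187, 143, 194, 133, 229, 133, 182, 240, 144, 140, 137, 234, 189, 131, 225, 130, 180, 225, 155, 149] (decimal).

U+10B4

Offset 0: leading byte 0xF2 = 11110010 → 4-byte char #1 = F2 A2 AF B0.
Offset 4: leading byte 0xE6 = 11100110 → 3-byte char #2 = E6 BB 8F.
Offset 7: leading byte 0xC2 = 11000010 → 2-byte char #3 = C2 85.
Offset 9: leading byte 0xE5 = 11100101 → 3-byte char #4 = E5 85 B6.
Offset 12: leading byte 0xF0 = 11110000 → 4-byte char #5 = F0 90 8C 89.
Offset 16: leading byte 0xEA = 11101010 → 3-byte char #6 = EA BD 83.
Offset 19: leading byte 0xE1 = 11100001 → 3-byte char #7 = E1 82 B4.
Leading byte 0xE1 = 11100001 matches 1110xxxx → 3-byte sequence.
Byte 1: 0xE1 = 11100001, payload 0001 (4 bits).
Byte 2: 0x82 = 10000010 (10xxxxxx ✓), payload 000010.
Byte 3: 0xB4 = 10110100 (10xxxxxx ✓), payload 110100.
Concatenate: 0001000010110100 = 0x10B4 (16 bits → U+10B4).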